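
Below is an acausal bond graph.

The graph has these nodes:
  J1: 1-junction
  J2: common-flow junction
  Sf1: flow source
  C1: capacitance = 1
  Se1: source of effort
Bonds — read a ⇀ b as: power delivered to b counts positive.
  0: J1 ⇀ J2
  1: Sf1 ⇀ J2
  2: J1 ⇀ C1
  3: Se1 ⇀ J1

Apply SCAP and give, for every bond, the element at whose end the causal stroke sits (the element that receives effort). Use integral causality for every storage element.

β0 stroke at J2
β1 stroke at Sf1
β2 stroke at J1
β3 stroke at J1

bond 1 →Sf1  (source Sf1 imposes f)
bond 3 →J1  (source Se1 imposes e)
bond 0 →J2  (1-jn J2 has f-setter on 1)
bond 2 →J1  (J1 flow already set via bond 0)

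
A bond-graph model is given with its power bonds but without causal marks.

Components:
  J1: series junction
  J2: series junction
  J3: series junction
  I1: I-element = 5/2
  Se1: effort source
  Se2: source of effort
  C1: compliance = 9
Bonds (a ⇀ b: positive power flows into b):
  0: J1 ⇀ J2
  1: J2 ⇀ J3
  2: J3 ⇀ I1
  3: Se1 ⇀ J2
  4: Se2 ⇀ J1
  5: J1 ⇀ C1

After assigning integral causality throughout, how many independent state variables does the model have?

β3 →J2  (Se1 (Se) sets effort on bond)
β4 →J1  (Se2: effort source, stroke at far end)
β2 →I1  (I1 integral (f out))
β1 →J3  (J3: bond 2 brought flow, rest push out)
β0 →J2  (1-jn J2 has f-setter on 1)
β5 →J1  (common-f at J1 fixed by 0)

2  (C1, I1 all integral)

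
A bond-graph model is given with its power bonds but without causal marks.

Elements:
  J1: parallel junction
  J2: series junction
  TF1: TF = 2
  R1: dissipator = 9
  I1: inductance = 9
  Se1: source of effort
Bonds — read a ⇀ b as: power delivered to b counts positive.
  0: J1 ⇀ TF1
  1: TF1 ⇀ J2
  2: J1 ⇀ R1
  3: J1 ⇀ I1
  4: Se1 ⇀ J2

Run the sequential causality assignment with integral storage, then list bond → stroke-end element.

#0 stroke→J1
#1 stroke→TF1
#2 stroke→R1
#3 stroke→I1
#4 stroke→J2

#4 stroke→J2  (Se1: effort source, stroke at far end)
#1 stroke→TF1  (J2: last free bond brings flow in)
#0 stroke→J1  (TF1: transformer flips bond 1)
#2 stroke→R1  (J1 effort already set via bond 0)
#3 stroke→I1  (common-e at J1 fixed by 0)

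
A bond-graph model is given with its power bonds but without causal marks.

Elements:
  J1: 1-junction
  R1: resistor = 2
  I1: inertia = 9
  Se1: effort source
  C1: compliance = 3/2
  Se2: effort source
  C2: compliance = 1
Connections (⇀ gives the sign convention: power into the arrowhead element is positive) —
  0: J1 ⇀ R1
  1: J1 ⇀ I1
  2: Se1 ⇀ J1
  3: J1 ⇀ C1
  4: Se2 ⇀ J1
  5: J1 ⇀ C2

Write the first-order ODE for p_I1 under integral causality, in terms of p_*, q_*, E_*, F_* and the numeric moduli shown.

b2 →J1  (Se1 (Se) sets effort on bond)
b4 →J1  (Se2 fixes effort; stroke away)
b1 →I1  (I1 integral (f out))
b0 →J1  (J1 flow already set via bond 1)
b3 →J1  (common-f at J1 fixed by 1)
b5 →J1  (common-f at J1 fixed by 1)

dp_I1/dt = E_Se1 + E_Se2 - 2*p_I1/9 - 2*q_C1/3 - q_C2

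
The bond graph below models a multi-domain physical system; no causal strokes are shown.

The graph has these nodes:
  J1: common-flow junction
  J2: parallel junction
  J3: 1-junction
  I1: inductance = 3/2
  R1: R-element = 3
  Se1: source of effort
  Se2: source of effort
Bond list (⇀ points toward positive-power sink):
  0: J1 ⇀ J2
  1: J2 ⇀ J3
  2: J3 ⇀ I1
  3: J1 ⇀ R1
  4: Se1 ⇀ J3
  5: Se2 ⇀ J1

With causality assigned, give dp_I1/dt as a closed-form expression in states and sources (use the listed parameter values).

#4 stroke→J3  (Se1: effort source, stroke at far end)
#5 stroke→J1  (Se2 (Se) sets effort on bond)
#2 stroke→I1  (I1: I, integral causality)
#1 stroke→J3  (J3: bond 2 brought flow, rest push out)
#0 stroke→J2  (J2: last free bond brings effort in)
#3 stroke→J1  (common-f at J1 fixed by 0)

dp_I1/dt = E_Se1 + E_Se2 - 2*p_I1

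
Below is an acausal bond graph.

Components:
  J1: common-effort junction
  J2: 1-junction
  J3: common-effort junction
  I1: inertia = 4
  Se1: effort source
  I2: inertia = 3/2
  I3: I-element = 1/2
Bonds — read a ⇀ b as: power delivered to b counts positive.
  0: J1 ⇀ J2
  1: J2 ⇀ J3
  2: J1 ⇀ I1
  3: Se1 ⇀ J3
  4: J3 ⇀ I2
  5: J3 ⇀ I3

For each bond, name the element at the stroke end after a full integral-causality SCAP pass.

β0 stroke at J1
β1 stroke at J2
β2 stroke at I1
β3 stroke at J3
β4 stroke at I2
β5 stroke at I3

β3 stroke→J3  (source Se1 imposes e)
β1 stroke→J2  (J3 effort already set via bond 3)
β4 stroke→I2  (J3 effort already set via bond 3)
β5 stroke→I3  (common-e at J3 fixed by 3)
β0 stroke→J1  (closing 1-jn rule on J2)
β2 stroke→I1  (J1: bond 0 brought effort, rest push out)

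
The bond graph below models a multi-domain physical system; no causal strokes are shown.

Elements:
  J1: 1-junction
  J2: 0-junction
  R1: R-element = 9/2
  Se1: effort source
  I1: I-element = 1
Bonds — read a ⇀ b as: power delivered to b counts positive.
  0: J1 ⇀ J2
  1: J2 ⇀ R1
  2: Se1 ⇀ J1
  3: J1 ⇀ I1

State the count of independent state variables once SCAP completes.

bond 2 stroke→J1  (Se1: effort source, stroke at far end)
bond 3 stroke→I1  (I1: I, integral causality)
bond 0 stroke→J1  (J1: bond 3 brought flow, rest push out)
bond 1 stroke→J2  (J2 needs exactly one e-in)

1  (I1 all integral)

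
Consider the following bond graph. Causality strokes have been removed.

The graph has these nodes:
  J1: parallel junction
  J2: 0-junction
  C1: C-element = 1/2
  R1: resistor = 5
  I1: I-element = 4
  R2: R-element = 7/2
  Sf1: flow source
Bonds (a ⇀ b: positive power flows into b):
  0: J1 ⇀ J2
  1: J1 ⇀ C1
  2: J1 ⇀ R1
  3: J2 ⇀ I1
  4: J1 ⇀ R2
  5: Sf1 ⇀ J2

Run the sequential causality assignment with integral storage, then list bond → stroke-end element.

b5 stroke→Sf1  (source Sf1 imposes f)
b1 stroke→J1  (C1 outputs effort q/C1)
b0 stroke→J2  (0-jn J1 has e-setter on 1)
b2 stroke→R1  (J1 effort already set via bond 1)
b4 stroke→R2  (common-e at J1 fixed by 1)
b3 stroke→I1  (common-e at J2 fixed by 0)

b0 →J2
b1 →J1
b2 →R1
b3 →I1
b4 →R2
b5 →Sf1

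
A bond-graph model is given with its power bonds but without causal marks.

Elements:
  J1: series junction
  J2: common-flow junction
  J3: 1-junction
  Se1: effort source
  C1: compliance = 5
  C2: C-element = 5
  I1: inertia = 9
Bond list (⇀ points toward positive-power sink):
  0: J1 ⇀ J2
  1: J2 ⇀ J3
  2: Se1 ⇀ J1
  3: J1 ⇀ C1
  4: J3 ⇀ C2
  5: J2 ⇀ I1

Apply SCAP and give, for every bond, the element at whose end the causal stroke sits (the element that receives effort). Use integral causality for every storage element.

#0 stroke→J2
#1 stroke→J2
#2 stroke→J1
#3 stroke→J1
#4 stroke→J3
#5 stroke→I1

#2 stroke at J1  (Se1: effort source, stroke at far end)
#3 stroke at J1  (C1 integral (e out))
#0 stroke at J2  (closing 1-jn rule on J1)
#4 stroke at J3  (prefer integral on C2)
#1 stroke at J2  (J3: last free bond brings flow in)
#5 stroke at I1  (J2: last free bond brings flow in)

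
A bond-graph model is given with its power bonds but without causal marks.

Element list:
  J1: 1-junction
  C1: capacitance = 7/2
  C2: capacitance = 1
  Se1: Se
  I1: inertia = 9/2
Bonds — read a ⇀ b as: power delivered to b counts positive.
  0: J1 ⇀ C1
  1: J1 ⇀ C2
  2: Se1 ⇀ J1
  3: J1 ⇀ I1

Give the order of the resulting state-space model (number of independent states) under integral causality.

3  (C1, C2, I1 all integral)

#2 |J1  (Se1 (Se) sets effort on bond)
#0 |J1  (C1 integral (e out))
#1 |J1  (C2 integral (e out))
#3 |I1  (J1 needs exactly one f-in)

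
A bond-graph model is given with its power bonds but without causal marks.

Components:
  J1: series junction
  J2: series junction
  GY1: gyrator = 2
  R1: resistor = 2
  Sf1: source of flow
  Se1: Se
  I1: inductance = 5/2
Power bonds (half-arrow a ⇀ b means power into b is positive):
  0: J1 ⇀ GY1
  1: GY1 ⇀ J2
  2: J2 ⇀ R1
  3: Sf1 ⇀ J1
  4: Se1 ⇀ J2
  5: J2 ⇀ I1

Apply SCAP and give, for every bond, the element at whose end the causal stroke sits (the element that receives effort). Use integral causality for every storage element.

β3 →Sf1  (source Sf1 imposes f)
β4 →J2  (source Se1 imposes e)
β0 →J1  (common-f at J1 fixed by 3)
β1 →J2  (GY1: gyrator matches bond 0)
β5 →I1  (I1: I, integral causality)
β2 →J2  (common-f at J2 fixed by 5)

bond 0 stroke→J1
bond 1 stroke→J2
bond 2 stroke→J2
bond 3 stroke→Sf1
bond 4 stroke→J2
bond 5 stroke→I1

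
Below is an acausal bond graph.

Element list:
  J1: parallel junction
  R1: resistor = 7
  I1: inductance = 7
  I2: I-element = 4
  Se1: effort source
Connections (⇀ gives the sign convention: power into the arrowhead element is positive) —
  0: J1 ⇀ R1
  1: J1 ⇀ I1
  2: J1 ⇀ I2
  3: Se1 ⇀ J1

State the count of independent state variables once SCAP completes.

2  (I1, I2 all integral)

bond 3 stroke at J1  (Se1 (Se) sets effort on bond)
bond 0 stroke at R1  (common-e at J1 fixed by 3)
bond 1 stroke at I1  (J1 effort already set via bond 3)
bond 2 stroke at I2  (0-jn J1 has e-setter on 3)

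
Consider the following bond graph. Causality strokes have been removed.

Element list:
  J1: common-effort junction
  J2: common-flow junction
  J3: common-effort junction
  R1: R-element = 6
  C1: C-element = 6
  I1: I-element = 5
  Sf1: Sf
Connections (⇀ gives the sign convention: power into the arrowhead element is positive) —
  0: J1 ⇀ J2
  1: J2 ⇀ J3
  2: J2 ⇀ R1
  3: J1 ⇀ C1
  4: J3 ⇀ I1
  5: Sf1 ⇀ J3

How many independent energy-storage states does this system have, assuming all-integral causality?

β5 stroke→Sf1  (Sf1 (Sf) sets flow on bond)
β3 stroke→J1  (prefer integral on C1)
β0 stroke→J2  (0-jn J1 has e-setter on 3)
β4 stroke→I1  (I1: I, integral causality)
β1 stroke→J3  (J3 needs exactly one e-in)
β2 stroke→J2  (1-jn J2 has f-setter on 1)

2  (C1, I1 all integral)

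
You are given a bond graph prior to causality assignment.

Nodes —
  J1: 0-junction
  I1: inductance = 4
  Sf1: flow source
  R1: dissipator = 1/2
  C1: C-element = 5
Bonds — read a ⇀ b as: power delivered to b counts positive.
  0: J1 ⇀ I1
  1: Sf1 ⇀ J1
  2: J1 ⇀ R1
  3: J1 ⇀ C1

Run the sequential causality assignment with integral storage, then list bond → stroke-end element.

#0 →I1
#1 →Sf1
#2 →R1
#3 →J1

bond 1 stroke→Sf1  (Sf1: flow source, stroke at near end)
bond 0 stroke→I1  (I1 outputs flow p/I1)
bond 3 stroke→J1  (C1: C, integral causality)
bond 2 stroke→R1  (0-jn J1 has e-setter on 3)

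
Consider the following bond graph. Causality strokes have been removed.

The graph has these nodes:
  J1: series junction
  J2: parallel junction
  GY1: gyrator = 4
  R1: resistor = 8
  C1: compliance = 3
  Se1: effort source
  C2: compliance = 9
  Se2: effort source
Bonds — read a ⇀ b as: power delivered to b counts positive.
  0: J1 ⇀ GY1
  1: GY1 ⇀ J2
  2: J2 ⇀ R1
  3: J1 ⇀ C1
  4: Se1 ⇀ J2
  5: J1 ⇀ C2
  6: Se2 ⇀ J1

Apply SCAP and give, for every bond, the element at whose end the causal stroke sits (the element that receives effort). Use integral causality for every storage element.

#4 stroke→J2  (Se1 (Se) sets effort on bond)
#6 stroke→J1  (Se2 fixes effort; stroke away)
#1 stroke→GY1  (common-e at J2 fixed by 4)
#2 stroke→R1  (J2: bond 4 brought effort, rest push out)
#0 stroke→GY1  (through GY1, causality inverts; strokes same side of GY1)
#3 stroke→J1  (J1: bond 0 brought flow, rest push out)
#5 stroke→J1  (common-f at J1 fixed by 0)

b0 stroke→GY1
b1 stroke→GY1
b2 stroke→R1
b3 stroke→J1
b4 stroke→J2
b5 stroke→J1
b6 stroke→J1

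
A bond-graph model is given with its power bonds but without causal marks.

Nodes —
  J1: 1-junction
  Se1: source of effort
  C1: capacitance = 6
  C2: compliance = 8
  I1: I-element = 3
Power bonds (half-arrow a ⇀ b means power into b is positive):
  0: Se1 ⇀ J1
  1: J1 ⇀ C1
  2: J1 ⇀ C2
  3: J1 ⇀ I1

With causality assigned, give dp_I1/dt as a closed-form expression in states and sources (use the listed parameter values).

dp_I1/dt = E_Se1 - q_C1/6 - q_C2/8

bond 0 stroke at J1  (Se1 fixes effort; stroke away)
bond 1 stroke at J1  (C1: C, integral causality)
bond 2 stroke at J1  (C2 integral (e out))
bond 3 stroke at I1  (only one flow-in slot at J1)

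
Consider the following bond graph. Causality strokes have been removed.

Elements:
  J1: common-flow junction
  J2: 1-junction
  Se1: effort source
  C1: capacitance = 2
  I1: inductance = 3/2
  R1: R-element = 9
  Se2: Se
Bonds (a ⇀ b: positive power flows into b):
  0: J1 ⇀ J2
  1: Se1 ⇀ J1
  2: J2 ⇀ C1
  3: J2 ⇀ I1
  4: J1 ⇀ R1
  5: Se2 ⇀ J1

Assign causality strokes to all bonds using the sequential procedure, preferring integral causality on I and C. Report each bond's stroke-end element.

#1 →J1  (Se1: effort source, stroke at far end)
#5 →J1  (Se2 (Se) sets effort on bond)
#2 →J2  (C1 integral (e out))
#3 →I1  (I1: I, integral causality)
#0 →J2  (1-jn J2 has f-setter on 3)
#4 →J1  (common-f at J1 fixed by 0)

#0 →J2
#1 →J1
#2 →J2
#3 →I1
#4 →J1
#5 →J1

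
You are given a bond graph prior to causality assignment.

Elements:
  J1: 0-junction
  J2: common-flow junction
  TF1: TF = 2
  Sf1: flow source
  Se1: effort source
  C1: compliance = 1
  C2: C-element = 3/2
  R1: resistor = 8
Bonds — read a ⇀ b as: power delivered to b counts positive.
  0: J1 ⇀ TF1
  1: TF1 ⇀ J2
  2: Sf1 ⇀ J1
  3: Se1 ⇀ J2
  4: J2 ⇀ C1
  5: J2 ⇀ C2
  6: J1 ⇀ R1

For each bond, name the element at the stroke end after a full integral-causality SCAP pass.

bond 0 →J1
bond 1 →TF1
bond 2 →Sf1
bond 3 →J2
bond 4 →J2
bond 5 →J2
bond 6 →R1

b2 stroke at Sf1  (source Sf1 imposes f)
b3 stroke at J2  (source Se1 imposes e)
b4 stroke at J2  (prefer integral on C1)
b5 stroke at J2  (C2: C, integral causality)
b1 stroke at TF1  (J2 needs exactly one f-in)
b0 stroke at J1  (TF1 one-in-one-out from 1)
b6 stroke at R1  (J1 effort already set via bond 0)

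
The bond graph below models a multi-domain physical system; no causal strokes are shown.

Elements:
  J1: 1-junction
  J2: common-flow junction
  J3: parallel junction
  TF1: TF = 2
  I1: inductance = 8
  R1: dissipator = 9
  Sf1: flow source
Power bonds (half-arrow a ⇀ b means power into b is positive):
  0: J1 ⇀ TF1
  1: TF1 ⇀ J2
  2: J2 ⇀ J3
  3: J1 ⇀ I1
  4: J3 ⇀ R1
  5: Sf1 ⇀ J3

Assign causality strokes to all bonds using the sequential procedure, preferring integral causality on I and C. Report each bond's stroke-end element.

b0 →J1
b1 →TF1
b2 →J2
b3 →I1
b4 →J3
b5 →Sf1

bond 5 |Sf1  (source Sf1 imposes f)
bond 3 |I1  (I1 integral (f out))
bond 0 |J1  (1-jn J1 has f-setter on 3)
bond 1 |TF1  (TF1 one-in-one-out from 0)
bond 2 |J2  (J2 flow already set via bond 1)
bond 4 |J3  (J3 needs exactly one e-in)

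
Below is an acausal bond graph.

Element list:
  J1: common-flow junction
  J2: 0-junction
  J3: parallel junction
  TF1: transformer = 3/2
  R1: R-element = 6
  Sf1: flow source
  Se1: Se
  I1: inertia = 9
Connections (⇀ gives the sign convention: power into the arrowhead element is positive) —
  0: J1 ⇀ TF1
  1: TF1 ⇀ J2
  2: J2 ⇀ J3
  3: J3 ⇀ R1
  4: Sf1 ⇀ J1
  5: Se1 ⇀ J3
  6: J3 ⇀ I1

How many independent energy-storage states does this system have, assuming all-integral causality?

#4 stroke at Sf1  (Sf1 (Sf) sets flow on bond)
#5 stroke at J3  (Se1 (Se) sets effort on bond)
#0 stroke at J1  (common-f at J1 fixed by 4)
#2 stroke at J2  (J3: bond 5 brought effort, rest push out)
#3 stroke at R1  (common-e at J3 fixed by 5)
#6 stroke at I1  (0-jn J3 has e-setter on 5)
#1 stroke at TF1  (TF1: transformer flips bond 0)

1  (I1 all integral)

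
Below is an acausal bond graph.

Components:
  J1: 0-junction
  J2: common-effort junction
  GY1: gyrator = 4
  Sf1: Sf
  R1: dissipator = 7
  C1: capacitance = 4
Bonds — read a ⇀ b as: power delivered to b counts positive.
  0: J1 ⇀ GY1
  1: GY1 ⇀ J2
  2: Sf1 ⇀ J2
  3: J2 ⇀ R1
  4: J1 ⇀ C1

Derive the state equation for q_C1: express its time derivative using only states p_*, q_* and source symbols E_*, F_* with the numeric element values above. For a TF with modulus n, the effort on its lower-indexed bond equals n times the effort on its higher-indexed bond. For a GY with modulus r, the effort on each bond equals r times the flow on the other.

dq_C1/dt = -7*F_Sf1/4 - 7*q_C1/64

b2 stroke→Sf1  (source Sf1 imposes f)
b4 stroke→J1  (C1 integral (e out))
b0 stroke→GY1  (0-jn J1 has e-setter on 4)
b1 stroke→GY1  (GY1: gyrator matches bond 0)
b3 stroke→J2  (closing 0-jn rule on J2)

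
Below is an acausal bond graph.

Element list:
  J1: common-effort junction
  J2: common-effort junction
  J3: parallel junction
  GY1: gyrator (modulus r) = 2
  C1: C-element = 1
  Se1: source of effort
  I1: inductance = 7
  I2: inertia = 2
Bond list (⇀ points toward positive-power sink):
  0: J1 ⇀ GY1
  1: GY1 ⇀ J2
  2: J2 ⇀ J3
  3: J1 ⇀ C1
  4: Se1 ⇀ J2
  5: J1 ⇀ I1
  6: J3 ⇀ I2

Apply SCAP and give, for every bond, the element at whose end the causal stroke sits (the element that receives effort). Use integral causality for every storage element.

#4 |J2  (Se1: effort source, stroke at far end)
#1 |GY1  (J2 effort already set via bond 4)
#2 |J3  (J2: bond 4 brought effort, rest push out)
#6 |I2  (J3: bond 2 brought effort, rest push out)
#0 |GY1  (GY1 both-in/both-out from 1)
#3 |J1  (C1 integral (e out))
#5 |I1  (0-jn J1 has e-setter on 3)

#0 stroke→GY1
#1 stroke→GY1
#2 stroke→J3
#3 stroke→J1
#4 stroke→J2
#5 stroke→I1
#6 stroke→I2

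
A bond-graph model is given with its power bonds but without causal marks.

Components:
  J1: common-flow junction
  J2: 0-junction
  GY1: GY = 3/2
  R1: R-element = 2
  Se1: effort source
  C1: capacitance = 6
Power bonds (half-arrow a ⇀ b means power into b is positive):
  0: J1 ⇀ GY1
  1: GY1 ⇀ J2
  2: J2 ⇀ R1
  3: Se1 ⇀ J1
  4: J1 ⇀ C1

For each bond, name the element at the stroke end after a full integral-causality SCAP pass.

bond 0 stroke→GY1
bond 1 stroke→GY1
bond 2 stroke→J2
bond 3 stroke→J1
bond 4 stroke→J1

bond 3 stroke at J1  (source Se1 imposes e)
bond 4 stroke at J1  (prefer integral on C1)
bond 0 stroke at GY1  (J1 needs exactly one f-in)
bond 1 stroke at GY1  (through GY1, causality inverts; strokes same side of GY1)
bond 2 stroke at J2  (closing 0-jn rule on J2)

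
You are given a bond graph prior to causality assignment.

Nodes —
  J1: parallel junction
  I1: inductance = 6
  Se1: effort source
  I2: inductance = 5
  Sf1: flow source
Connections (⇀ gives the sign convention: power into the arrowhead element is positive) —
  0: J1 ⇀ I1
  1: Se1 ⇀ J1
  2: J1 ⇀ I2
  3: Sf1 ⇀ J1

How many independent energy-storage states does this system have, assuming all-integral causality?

#1 |J1  (Se1 fixes effort; stroke away)
#3 |Sf1  (Sf1 fixes flow; stroke at Sf1)
#0 |I1  (J1 effort already set via bond 1)
#2 |I2  (J1 effort already set via bond 1)

2  (I1, I2 all integral)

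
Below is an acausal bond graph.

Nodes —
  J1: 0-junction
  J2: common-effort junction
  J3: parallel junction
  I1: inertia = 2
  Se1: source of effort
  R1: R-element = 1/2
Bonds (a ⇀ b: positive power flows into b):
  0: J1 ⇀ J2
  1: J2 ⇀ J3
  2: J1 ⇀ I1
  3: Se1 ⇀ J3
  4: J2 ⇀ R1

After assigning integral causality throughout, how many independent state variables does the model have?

1  (I1 all integral)

β3 |J3  (Se1: effort source, stroke at far end)
β1 |J2  (common-e at J3 fixed by 3)
β0 |J1  (J2 effort already set via bond 1)
β4 |R1  (J2 effort already set via bond 1)
β2 |I1  (J1 effort already set via bond 0)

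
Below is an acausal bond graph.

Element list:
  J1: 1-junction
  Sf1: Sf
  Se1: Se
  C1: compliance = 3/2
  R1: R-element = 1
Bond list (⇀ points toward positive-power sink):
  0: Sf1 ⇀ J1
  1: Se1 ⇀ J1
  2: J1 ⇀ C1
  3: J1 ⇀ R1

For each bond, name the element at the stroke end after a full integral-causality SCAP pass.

β0 stroke→Sf1
β1 stroke→J1
β2 stroke→J1
β3 stroke→J1

β0 stroke→Sf1  (Sf1: flow source, stroke at near end)
β1 stroke→J1  (Se1: effort source, stroke at far end)
β2 stroke→J1  (J1: bond 0 brought flow, rest push out)
β3 stroke→J1  (common-f at J1 fixed by 0)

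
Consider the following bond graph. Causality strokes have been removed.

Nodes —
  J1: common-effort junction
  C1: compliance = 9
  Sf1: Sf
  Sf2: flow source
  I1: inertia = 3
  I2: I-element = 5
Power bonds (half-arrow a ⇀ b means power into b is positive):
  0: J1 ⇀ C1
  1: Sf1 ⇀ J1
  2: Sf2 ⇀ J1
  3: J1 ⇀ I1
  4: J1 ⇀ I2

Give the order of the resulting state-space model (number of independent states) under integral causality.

b1 →Sf1  (Sf1: flow source, stroke at near end)
b2 →Sf2  (Sf2 (Sf) sets flow on bond)
b0 →J1  (C1 outputs effort q/C1)
b3 →I1  (0-jn J1 has e-setter on 0)
b4 →I2  (0-jn J1 has e-setter on 0)

3  (C1, I1, I2 all integral)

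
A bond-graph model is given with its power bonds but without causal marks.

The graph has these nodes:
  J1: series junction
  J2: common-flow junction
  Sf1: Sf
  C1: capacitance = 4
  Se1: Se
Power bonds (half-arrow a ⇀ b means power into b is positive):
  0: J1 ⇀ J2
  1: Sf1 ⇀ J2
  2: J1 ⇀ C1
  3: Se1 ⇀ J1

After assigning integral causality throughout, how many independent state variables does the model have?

1  (C1 all integral)

β1 stroke at Sf1  (Sf1 (Sf) sets flow on bond)
β3 stroke at J1  (source Se1 imposes e)
β0 stroke at J2  (J2 flow already set via bond 1)
β2 stroke at J1  (1-jn J1 has f-setter on 0)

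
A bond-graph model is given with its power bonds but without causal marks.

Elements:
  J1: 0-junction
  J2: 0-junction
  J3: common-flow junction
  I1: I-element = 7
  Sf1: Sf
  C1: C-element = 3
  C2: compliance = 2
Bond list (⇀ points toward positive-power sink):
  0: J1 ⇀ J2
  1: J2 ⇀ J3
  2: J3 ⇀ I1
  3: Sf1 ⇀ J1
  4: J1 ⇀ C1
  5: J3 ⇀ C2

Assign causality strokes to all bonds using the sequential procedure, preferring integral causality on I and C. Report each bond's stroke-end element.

#3 |Sf1  (source Sf1 imposes f)
#2 |I1  (I1 outputs flow p/I1)
#1 |J3  (J3: bond 2 brought flow, rest push out)
#5 |J3  (J3 flow already set via bond 2)
#0 |J2  (closing 0-jn rule on J2)
#4 |J1  (J1: last free bond brings effort in)

#0 stroke at J2
#1 stroke at J3
#2 stroke at I1
#3 stroke at Sf1
#4 stroke at J1
#5 stroke at J3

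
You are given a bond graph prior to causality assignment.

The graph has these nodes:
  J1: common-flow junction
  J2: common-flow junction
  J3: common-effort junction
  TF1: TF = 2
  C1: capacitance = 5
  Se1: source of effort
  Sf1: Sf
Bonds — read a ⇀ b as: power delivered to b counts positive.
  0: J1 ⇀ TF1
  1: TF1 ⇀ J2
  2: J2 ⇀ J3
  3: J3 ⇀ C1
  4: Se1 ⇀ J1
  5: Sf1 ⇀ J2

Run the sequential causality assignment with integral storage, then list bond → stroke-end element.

#4 →J1  (Se1 (Se) sets effort on bond)
#5 →Sf1  (source Sf1 imposes f)
#0 →TF1  (J1: last free bond brings flow in)
#1 →J2  (J2 flow already set via bond 5)
#2 →J2  (J2 flow already set via bond 5)
#3 →J3  (only one effort-in slot at J3)

#0 stroke at TF1
#1 stroke at J2
#2 stroke at J2
#3 stroke at J3
#4 stroke at J1
#5 stroke at Sf1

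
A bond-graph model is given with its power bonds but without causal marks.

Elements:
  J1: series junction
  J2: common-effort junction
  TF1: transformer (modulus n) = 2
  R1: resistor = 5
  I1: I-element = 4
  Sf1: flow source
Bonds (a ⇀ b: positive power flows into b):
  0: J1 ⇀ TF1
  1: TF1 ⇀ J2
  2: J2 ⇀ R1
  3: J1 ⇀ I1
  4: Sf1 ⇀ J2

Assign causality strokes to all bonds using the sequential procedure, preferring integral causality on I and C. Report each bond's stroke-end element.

#0 stroke→J1
#1 stroke→TF1
#2 stroke→J2
#3 stroke→I1
#4 stroke→Sf1

bond 4 stroke at Sf1  (Sf1 (Sf) sets flow on bond)
bond 3 stroke at I1  (I1 integral (f out))
bond 0 stroke at J1  (common-f at J1 fixed by 3)
bond 1 stroke at TF1  (through TF1, causality passes straight; one stroke at TF1)
bond 2 stroke at J2  (closing 0-jn rule on J2)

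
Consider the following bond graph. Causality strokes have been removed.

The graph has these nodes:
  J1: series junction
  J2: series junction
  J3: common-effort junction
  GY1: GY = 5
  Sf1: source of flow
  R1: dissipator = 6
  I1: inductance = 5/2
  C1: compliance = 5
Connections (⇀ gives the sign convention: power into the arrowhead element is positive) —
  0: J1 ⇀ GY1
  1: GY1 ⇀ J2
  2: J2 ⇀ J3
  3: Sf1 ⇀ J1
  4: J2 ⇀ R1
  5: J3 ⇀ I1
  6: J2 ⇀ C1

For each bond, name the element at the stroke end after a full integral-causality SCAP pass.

b3 stroke at Sf1  (Sf1 (Sf) sets flow on bond)
b0 stroke at J1  (J1: bond 3 brought flow, rest push out)
b1 stroke at J2  (GY GY1: same side as bond 0)
b5 stroke at I1  (prefer integral on I1)
b2 stroke at J3  (J3: last free bond brings effort in)
b4 stroke at J2  (J2: bond 2 brought flow, rest push out)
b6 stroke at J2  (common-f at J2 fixed by 2)

β0 |J1
β1 |J2
β2 |J3
β3 |Sf1
β4 |J2
β5 |I1
β6 |J2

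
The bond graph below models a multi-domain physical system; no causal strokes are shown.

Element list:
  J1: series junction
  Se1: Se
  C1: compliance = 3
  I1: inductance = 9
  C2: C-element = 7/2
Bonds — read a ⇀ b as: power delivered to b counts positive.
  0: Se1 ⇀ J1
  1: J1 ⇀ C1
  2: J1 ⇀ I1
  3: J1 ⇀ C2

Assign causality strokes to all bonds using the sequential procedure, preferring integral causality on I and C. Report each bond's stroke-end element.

#0 stroke→J1
#1 stroke→J1
#2 stroke→I1
#3 stroke→J1

β0 |J1  (Se1: effort source, stroke at far end)
β1 |J1  (C1: C, integral causality)
β2 |I1  (I1 integral (f out))
β3 |J1  (1-jn J1 has f-setter on 2)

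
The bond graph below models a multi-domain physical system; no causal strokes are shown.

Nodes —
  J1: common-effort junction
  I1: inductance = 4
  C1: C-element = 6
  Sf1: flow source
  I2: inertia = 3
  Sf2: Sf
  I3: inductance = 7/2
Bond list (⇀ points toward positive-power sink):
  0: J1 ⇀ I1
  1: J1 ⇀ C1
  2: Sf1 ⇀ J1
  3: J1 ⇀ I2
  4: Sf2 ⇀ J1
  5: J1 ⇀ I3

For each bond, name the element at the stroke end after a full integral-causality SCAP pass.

#2 stroke→Sf1  (source Sf1 imposes f)
#4 stroke→Sf2  (Sf2: flow source, stroke at near end)
#0 stroke→I1  (I1: I, integral causality)
#1 stroke→J1  (C1 integral (e out))
#3 stroke→I2  (common-e at J1 fixed by 1)
#5 stroke→I3  (common-e at J1 fixed by 1)

β0 →I1
β1 →J1
β2 →Sf1
β3 →I2
β4 →Sf2
β5 →I3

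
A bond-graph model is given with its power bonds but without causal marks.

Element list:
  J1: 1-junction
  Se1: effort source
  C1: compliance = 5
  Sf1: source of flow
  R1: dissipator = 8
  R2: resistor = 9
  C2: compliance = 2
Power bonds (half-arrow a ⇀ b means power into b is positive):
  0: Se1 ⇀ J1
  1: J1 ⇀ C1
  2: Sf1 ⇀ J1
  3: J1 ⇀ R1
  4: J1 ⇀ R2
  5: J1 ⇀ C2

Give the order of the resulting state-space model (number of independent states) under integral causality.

bond 0 |J1  (Se1 (Se) sets effort on bond)
bond 2 |Sf1  (Sf1 (Sf) sets flow on bond)
bond 1 |J1  (common-f at J1 fixed by 2)
bond 3 |J1  (common-f at J1 fixed by 2)
bond 4 |J1  (J1: bond 2 brought flow, rest push out)
bond 5 |J1  (1-jn J1 has f-setter on 2)

2  (C1, C2 all integral)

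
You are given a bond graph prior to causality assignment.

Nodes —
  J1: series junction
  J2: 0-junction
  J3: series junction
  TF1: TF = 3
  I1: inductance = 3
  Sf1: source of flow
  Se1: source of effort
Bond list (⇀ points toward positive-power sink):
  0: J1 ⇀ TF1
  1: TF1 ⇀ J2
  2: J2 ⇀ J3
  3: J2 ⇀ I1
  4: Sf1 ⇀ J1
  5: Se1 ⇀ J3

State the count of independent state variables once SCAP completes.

β4 stroke→Sf1  (Sf1 (Sf) sets flow on bond)
β5 stroke→J3  (Se1: effort source, stroke at far end)
β0 stroke→J1  (J1: bond 4 brought flow, rest push out)
β2 stroke→J2  (J3: last free bond brings flow in)
β1 stroke→TF1  (through TF1, causality passes straight; one stroke at TF1)
β3 stroke→I1  (J2: bond 2 brought effort, rest push out)

1  (I1 all integral)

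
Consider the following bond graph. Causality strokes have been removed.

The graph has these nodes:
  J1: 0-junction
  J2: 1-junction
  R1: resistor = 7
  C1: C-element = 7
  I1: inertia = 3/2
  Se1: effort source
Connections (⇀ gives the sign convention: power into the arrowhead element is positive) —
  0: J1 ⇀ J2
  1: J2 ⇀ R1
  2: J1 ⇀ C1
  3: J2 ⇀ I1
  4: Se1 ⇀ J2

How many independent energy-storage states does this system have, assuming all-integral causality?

bond 4 stroke→J2  (Se1 fixes effort; stroke away)
bond 2 stroke→J1  (C1: C, integral causality)
bond 0 stroke→J2  (0-jn J1 has e-setter on 2)
bond 3 stroke→I1  (I1 integral (f out))
bond 1 stroke→J2  (common-f at J2 fixed by 3)

2  (C1, I1 all integral)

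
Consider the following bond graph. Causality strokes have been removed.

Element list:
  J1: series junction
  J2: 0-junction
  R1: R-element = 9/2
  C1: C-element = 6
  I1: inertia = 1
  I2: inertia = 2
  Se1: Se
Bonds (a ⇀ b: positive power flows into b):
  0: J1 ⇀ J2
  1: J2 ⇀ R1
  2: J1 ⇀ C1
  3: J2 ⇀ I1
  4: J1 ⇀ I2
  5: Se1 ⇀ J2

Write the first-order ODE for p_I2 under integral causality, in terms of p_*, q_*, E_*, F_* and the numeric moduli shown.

#5 →J2  (source Se1 imposes e)
#0 →J1  (J2: bond 5 brought effort, rest push out)
#1 →R1  (J2: bond 5 brought effort, rest push out)
#3 →I1  (J2 effort already set via bond 5)
#2 →J1  (C1 outputs effort q/C1)
#4 →I2  (J1: last free bond brings flow in)

dp_I2/dt = -E_Se1 - q_C1/6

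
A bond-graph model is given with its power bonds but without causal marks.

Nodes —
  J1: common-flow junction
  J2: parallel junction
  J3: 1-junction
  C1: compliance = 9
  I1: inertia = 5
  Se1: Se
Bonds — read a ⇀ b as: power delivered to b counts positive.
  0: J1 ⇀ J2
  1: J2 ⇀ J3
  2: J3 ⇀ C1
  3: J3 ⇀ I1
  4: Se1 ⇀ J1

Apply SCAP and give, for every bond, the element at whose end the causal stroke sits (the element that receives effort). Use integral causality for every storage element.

β0 →J2
β1 →J3
β2 →J3
β3 →I1
β4 →J1

bond 4 stroke at J1  (Se1: effort source, stroke at far end)
bond 0 stroke at J2  (J1 needs exactly one f-in)
bond 1 stroke at J3  (0-jn J2 has e-setter on 0)
bond 2 stroke at J3  (C1: C, integral causality)
bond 3 stroke at I1  (closing 1-jn rule on J3)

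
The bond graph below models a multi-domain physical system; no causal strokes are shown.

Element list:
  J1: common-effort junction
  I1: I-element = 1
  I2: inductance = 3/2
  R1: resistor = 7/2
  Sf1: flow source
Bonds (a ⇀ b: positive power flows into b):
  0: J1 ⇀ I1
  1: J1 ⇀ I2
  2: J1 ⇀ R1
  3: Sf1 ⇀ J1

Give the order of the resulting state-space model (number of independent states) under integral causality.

2  (I1, I2 all integral)

bond 3 stroke→Sf1  (Sf1 fixes flow; stroke at Sf1)
bond 0 stroke→I1  (prefer integral on I1)
bond 1 stroke→I2  (I2 integral (f out))
bond 2 stroke→J1  (J1: last free bond brings effort in)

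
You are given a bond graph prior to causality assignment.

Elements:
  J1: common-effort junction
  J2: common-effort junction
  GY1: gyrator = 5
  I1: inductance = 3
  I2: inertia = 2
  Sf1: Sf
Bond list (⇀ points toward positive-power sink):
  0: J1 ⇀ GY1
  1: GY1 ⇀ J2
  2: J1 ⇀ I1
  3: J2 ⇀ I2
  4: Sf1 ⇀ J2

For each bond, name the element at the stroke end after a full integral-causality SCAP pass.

#0 stroke at J1
#1 stroke at J2
#2 stroke at I1
#3 stroke at I2
#4 stroke at Sf1

β4 →Sf1  (source Sf1 imposes f)
β2 →I1  (I1: I, integral causality)
β0 →J1  (J1 needs exactly one e-in)
β1 →J2  (GY1 both-in/both-out from 0)
β3 →I2  (J2 effort already set via bond 1)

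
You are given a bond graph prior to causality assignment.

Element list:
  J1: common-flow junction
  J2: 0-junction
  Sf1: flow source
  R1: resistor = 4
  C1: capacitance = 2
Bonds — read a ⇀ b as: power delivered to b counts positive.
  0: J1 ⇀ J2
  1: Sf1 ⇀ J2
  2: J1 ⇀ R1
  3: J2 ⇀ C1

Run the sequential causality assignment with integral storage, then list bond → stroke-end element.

b0 stroke→J1
b1 stroke→Sf1
b2 stroke→R1
b3 stroke→J2

b1 →Sf1  (Sf1 (Sf) sets flow on bond)
b3 →J2  (C1 outputs effort q/C1)
b0 →J1  (J2 effort already set via bond 3)
b2 →R1  (J1: last free bond brings flow in)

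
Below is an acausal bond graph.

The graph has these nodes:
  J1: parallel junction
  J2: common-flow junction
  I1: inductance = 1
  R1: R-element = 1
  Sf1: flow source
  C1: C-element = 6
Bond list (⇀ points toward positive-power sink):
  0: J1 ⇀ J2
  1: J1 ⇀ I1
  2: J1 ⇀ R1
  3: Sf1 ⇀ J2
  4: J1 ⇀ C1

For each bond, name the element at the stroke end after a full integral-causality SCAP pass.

bond 3 stroke at Sf1  (Sf1 fixes flow; stroke at Sf1)
bond 0 stroke at J2  (J2: bond 3 brought flow, rest push out)
bond 1 stroke at I1  (I1 outputs flow p/I1)
bond 4 stroke at J1  (prefer integral on C1)
bond 2 stroke at R1  (J1 effort already set via bond 4)

β0 |J2
β1 |I1
β2 |R1
β3 |Sf1
β4 |J1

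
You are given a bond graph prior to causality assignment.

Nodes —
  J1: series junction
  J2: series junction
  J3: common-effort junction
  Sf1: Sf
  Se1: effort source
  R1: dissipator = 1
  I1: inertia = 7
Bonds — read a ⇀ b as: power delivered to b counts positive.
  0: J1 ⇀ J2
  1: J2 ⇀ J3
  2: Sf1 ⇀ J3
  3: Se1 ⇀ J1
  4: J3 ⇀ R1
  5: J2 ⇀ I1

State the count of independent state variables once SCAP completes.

bond 2 stroke→Sf1  (source Sf1 imposes f)
bond 3 stroke→J1  (Se1 fixes effort; stroke away)
bond 0 stroke→J2  (J1 needs exactly one f-in)
bond 5 stroke→I1  (I1 integral (f out))
bond 1 stroke→J2  (1-jn J2 has f-setter on 5)
bond 4 stroke→J3  (J3 needs exactly one e-in)

1  (I1 all integral)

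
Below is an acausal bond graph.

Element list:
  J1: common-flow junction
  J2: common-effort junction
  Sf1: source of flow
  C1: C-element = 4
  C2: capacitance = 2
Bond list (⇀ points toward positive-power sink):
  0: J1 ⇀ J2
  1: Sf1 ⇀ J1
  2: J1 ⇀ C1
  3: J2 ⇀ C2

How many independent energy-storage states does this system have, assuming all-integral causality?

2  (C1, C2 all integral)

b1 stroke→Sf1  (Sf1 fixes flow; stroke at Sf1)
b0 stroke→J1  (J1: bond 1 brought flow, rest push out)
b2 stroke→J1  (J1: bond 1 brought flow, rest push out)
b3 stroke→J2  (J2 needs exactly one e-in)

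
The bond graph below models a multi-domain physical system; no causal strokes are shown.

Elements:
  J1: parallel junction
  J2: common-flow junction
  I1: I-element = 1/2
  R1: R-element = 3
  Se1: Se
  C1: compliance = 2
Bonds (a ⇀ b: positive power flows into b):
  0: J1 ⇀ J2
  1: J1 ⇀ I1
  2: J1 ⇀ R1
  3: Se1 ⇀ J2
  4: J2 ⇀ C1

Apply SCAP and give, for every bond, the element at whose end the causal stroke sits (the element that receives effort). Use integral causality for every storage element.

#3 |J2  (Se1 (Se) sets effort on bond)
#1 |I1  (I1 integral (f out))
#4 |J2  (prefer integral on C1)
#0 |J1  (J2 needs exactly one f-in)
#2 |R1  (common-e at J1 fixed by 0)

bond 0 stroke→J1
bond 1 stroke→I1
bond 2 stroke→R1
bond 3 stroke→J2
bond 4 stroke→J2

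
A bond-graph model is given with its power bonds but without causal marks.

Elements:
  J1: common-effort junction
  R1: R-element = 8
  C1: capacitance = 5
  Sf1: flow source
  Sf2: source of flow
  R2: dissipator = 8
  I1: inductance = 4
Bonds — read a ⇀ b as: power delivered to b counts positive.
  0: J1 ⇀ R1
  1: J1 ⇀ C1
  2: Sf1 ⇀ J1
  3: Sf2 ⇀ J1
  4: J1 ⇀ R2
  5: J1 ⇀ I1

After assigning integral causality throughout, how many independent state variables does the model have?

#2 stroke→Sf1  (Sf1: flow source, stroke at near end)
#3 stroke→Sf2  (Sf2 (Sf) sets flow on bond)
#1 stroke→J1  (C1 integral (e out))
#0 stroke→R1  (0-jn J1 has e-setter on 1)
#4 stroke→R2  (common-e at J1 fixed by 1)
#5 stroke→I1  (0-jn J1 has e-setter on 1)

2  (C1, I1 all integral)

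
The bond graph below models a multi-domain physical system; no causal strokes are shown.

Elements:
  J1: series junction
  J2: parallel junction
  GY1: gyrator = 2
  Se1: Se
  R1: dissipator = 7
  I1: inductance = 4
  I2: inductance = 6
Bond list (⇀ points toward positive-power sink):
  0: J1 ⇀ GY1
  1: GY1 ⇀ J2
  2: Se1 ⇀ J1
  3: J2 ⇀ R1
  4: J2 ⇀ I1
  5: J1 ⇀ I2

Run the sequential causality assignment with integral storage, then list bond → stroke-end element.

β2 stroke at J1  (source Se1 imposes e)
β4 stroke at I1  (I1 integral (f out))
β5 stroke at I2  (prefer integral on I2)
β0 stroke at J1  (common-f at J1 fixed by 5)
β1 stroke at J2  (GY1: gyrator matches bond 0)
β3 stroke at R1  (J2 effort already set via bond 1)

b0 →J1
b1 →J2
b2 →J1
b3 →R1
b4 →I1
b5 →I2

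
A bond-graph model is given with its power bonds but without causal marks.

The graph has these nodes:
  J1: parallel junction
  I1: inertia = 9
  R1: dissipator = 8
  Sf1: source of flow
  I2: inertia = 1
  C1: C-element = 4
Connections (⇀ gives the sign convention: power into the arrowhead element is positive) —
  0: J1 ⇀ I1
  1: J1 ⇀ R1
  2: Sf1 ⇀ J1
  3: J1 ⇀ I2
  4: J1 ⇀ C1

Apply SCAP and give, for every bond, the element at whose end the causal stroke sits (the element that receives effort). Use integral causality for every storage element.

#2 stroke→Sf1  (source Sf1 imposes f)
#0 stroke→I1  (I1 outputs flow p/I1)
#3 stroke→I2  (prefer integral on I2)
#4 stroke→J1  (C1: C, integral causality)
#1 stroke→R1  (0-jn J1 has e-setter on 4)

bond 0 |I1
bond 1 |R1
bond 2 |Sf1
bond 3 |I2
bond 4 |J1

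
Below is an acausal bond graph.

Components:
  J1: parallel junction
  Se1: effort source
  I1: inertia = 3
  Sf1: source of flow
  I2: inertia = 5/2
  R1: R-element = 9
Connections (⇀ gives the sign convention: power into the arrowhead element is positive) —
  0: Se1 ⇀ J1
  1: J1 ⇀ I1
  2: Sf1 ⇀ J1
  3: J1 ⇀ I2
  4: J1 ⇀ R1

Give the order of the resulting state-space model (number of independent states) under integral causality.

2  (I1, I2 all integral)

b0 stroke→J1  (Se1 (Se) sets effort on bond)
b2 stroke→Sf1  (source Sf1 imposes f)
b1 stroke→I1  (0-jn J1 has e-setter on 0)
b3 stroke→I2  (0-jn J1 has e-setter on 0)
b4 stroke→R1  (J1 effort already set via bond 0)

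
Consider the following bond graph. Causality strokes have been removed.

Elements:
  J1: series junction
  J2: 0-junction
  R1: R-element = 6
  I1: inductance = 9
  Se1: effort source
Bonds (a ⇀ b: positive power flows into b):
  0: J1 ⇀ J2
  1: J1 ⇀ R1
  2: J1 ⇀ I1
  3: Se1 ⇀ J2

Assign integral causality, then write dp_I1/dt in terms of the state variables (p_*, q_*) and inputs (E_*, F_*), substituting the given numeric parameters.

bond 3 stroke→J2  (Se1 (Se) sets effort on bond)
bond 0 stroke→J1  (common-e at J2 fixed by 3)
bond 2 stroke→I1  (prefer integral on I1)
bond 1 stroke→J1  (common-f at J1 fixed by 2)

dp_I1/dt = -E_Se1 - 2*p_I1/3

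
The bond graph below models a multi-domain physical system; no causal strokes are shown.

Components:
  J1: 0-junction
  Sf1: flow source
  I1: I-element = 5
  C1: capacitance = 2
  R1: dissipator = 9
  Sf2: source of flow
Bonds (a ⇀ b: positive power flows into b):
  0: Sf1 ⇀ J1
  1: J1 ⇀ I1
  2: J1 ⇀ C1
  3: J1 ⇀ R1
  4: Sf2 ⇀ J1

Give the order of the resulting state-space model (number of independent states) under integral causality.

β0 |Sf1  (Sf1 (Sf) sets flow on bond)
β4 |Sf2  (Sf2 (Sf) sets flow on bond)
β1 |I1  (prefer integral on I1)
β2 |J1  (C1 outputs effort q/C1)
β3 |R1  (J1 effort already set via bond 2)

2  (C1, I1 all integral)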